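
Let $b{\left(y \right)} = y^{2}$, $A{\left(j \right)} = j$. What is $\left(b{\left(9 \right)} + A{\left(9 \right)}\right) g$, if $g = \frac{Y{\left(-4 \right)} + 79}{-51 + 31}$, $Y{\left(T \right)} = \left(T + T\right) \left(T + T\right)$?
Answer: $- \frac{1287}{2} \approx -643.5$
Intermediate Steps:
$Y{\left(T \right)} = 4 T^{2}$ ($Y{\left(T \right)} = 2 T 2 T = 4 T^{2}$)
$g = - \frac{143}{20}$ ($g = \frac{4 \left(-4\right)^{2} + 79}{-51 + 31} = \frac{4 \cdot 16 + 79}{-20} = \left(64 + 79\right) \left(- \frac{1}{20}\right) = 143 \left(- \frac{1}{20}\right) = - \frac{143}{20} \approx -7.15$)
$\left(b{\left(9 \right)} + A{\left(9 \right)}\right) g = \left(9^{2} + 9\right) \left(- \frac{143}{20}\right) = \left(81 + 9\right) \left(- \frac{143}{20}\right) = 90 \left(- \frac{143}{20}\right) = - \frac{1287}{2}$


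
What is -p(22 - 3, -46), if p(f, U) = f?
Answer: -19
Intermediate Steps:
-p(22 - 3, -46) = -(22 - 3) = -1*19 = -19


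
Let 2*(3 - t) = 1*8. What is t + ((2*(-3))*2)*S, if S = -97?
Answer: 1163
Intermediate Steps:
t = -1 (t = 3 - 8/2 = 3 - ½*8 = 3 - 4 = -1)
t + ((2*(-3))*2)*S = -1 + ((2*(-3))*2)*(-97) = -1 - 6*2*(-97) = -1 - 12*(-97) = -1 + 1164 = 1163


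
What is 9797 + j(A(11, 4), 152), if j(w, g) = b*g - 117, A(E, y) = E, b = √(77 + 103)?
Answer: 9680 + 912*√5 ≈ 11719.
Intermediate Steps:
b = 6*√5 (b = √180 = 6*√5 ≈ 13.416)
j(w, g) = -117 + 6*g*√5 (j(w, g) = (6*√5)*g - 117 = 6*g*√5 - 117 = -117 + 6*g*√5)
9797 + j(A(11, 4), 152) = 9797 + (-117 + 6*152*√5) = 9797 + (-117 + 912*√5) = 9680 + 912*√5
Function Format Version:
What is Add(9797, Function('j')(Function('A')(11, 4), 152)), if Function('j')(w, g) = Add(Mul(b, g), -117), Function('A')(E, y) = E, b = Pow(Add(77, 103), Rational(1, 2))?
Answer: Add(9680, Mul(912, Pow(5, Rational(1, 2)))) ≈ 11719.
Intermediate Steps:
b = Mul(6, Pow(5, Rational(1, 2))) (b = Pow(180, Rational(1, 2)) = Mul(6, Pow(5, Rational(1, 2))) ≈ 13.416)
Function('j')(w, g) = Add(-117, Mul(6, g, Pow(5, Rational(1, 2)))) (Function('j')(w, g) = Add(Mul(Mul(6, Pow(5, Rational(1, 2))), g), -117) = Add(Mul(6, g, Pow(5, Rational(1, 2))), -117) = Add(-117, Mul(6, g, Pow(5, Rational(1, 2)))))
Add(9797, Function('j')(Function('A')(11, 4), 152)) = Add(9797, Add(-117, Mul(6, 152, Pow(5, Rational(1, 2))))) = Add(9797, Add(-117, Mul(912, Pow(5, Rational(1, 2))))) = Add(9680, Mul(912, Pow(5, Rational(1, 2))))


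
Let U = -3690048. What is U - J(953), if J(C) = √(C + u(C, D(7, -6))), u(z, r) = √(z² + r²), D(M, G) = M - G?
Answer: -3690048 - √(953 + √908378) ≈ -3.6901e+6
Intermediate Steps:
u(z, r) = √(r² + z²)
J(C) = √(C + √(169 + C²)) (J(C) = √(C + √((7 - 1*(-6))² + C²)) = √(C + √((7 + 6)² + C²)) = √(C + √(13² + C²)) = √(C + √(169 + C²)))
U - J(953) = -3690048 - √(953 + √(169 + 953²)) = -3690048 - √(953 + √(169 + 908209)) = -3690048 - √(953 + √908378)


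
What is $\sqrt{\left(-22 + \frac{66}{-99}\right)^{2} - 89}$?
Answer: $\frac{\sqrt{3823}}{3} \approx 20.61$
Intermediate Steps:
$\sqrt{\left(-22 + \frac{66}{-99}\right)^{2} - 89} = \sqrt{\left(-22 + 66 \left(- \frac{1}{99}\right)\right)^{2} - 89} = \sqrt{\left(-22 - \frac{2}{3}\right)^{2} - 89} = \sqrt{\left(- \frac{68}{3}\right)^{2} - 89} = \sqrt{\frac{4624}{9} - 89} = \sqrt{\frac{3823}{9}} = \frac{\sqrt{3823}}{3}$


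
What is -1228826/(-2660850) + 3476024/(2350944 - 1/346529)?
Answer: 84123931521085187/43354307938197375 ≈ 1.9404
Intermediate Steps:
-1228826/(-2660850) + 3476024/(2350944 - 1/346529) = -1228826*(-1/2660850) + 3476024/(2350944 - 1*1/346529) = 614413/1330425 + 3476024/(2350944 - 1/346529) = 614413/1330425 + 3476024/(814670273375/346529) = 614413/1330425 + 3476024*(346529/814670273375) = 614413/1330425 + 1204543120696/814670273375 = 84123931521085187/43354307938197375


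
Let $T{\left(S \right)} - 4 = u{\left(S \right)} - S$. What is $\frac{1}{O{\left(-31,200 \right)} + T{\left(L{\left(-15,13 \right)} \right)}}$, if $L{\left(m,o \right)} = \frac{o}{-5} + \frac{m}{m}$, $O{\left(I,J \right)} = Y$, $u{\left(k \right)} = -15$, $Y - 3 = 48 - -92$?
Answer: $\frac{5}{668} \approx 0.007485$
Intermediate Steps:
$Y = 143$ ($Y = 3 + \left(48 - -92\right) = 3 + \left(48 + 92\right) = 3 + 140 = 143$)
$O{\left(I,J \right)} = 143$
$L{\left(m,o \right)} = 1 - \frac{o}{5}$ ($L{\left(m,o \right)} = o \left(- \frac{1}{5}\right) + 1 = - \frac{o}{5} + 1 = 1 - \frac{o}{5}$)
$T{\left(S \right)} = -11 - S$ ($T{\left(S \right)} = 4 - \left(15 + S\right) = -11 - S$)
$\frac{1}{O{\left(-31,200 \right)} + T{\left(L{\left(-15,13 \right)} \right)}} = \frac{1}{143 - \left(12 - \frac{13}{5}\right)} = \frac{1}{143 - \frac{47}{5}} = \frac{1}{\frac{668}{5}} = \frac{5}{668}$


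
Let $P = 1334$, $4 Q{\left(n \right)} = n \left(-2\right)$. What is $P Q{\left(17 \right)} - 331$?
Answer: $-11670$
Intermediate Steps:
$Q{\left(n \right)} = - \frac{n}{2}$ ($Q{\left(n \right)} = \frac{n \left(-2\right)}{4} = \frac{\left(-2\right) n}{4} = - \frac{n}{2}$)
$P Q{\left(17 \right)} - 331 = 1334 \left(\left(- \frac{1}{2}\right) 17\right) - 331 = 1334 \left(- \frac{17}{2}\right) - 331 = -11339 - 331 = -11670$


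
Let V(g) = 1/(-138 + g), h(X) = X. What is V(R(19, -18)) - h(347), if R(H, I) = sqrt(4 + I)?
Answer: -3306632/9529 - I*sqrt(14)/19058 ≈ -347.01 - 0.00019633*I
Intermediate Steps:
V(R(19, -18)) - h(347) = 1/(-138 + sqrt(4 - 18)) - 1*347 = 1/(-138 + sqrt(-14)) - 347 = 1/(-138 + I*sqrt(14)) - 347 = -347 + 1/(-138 + I*sqrt(14))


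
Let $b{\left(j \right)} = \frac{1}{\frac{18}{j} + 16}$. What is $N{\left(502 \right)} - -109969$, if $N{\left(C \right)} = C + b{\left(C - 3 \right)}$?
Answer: $\frac{883989441}{8002} \approx 1.1047 \cdot 10^{5}$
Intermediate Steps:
$b{\left(j \right)} = \frac{1}{16 + \frac{18}{j}}$
$N{\left(C \right)} = C + \frac{-3 + C}{2 \left(-15 + 8 C\right)}$ ($N{\left(C \right)} = C + \frac{C - 3}{2 \left(9 + 8 \left(C - 3\right)\right)} = C + \frac{-3 + C}{2 \left(9 + 8 \left(-3 + C\right)\right)} = C + \frac{-3 + C}{2 \left(9 + \left(-24 + 8 C\right)\right)} = C + \frac{-3 + C}{2 \left(-15 + 8 C\right)}$)
$N{\left(502 \right)} - -109969 = \frac{-3 - 14558 + 16 \cdot 502^{2}}{2 \left(-15 + 8 \cdot 502\right)} - -109969 = \frac{-3 - 14558 + 16 \cdot 252004}{2 \left(-15 + 4016\right)} + 109969 = \frac{-3 - 14558 + 4032064}{2 \cdot 4001} + 109969 = \frac{1}{2} \cdot \frac{1}{4001} \cdot 4017503 + 109969 = \frac{4017503}{8002} + 109969 = \frac{883989441}{8002}$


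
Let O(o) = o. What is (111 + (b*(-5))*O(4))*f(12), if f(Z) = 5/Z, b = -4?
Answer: 955/12 ≈ 79.583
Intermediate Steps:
(111 + (b*(-5))*O(4))*f(12) = (111 - 4*(-5)*4)*(5/12) = (111 + 20*4)*(5*(1/12)) = (111 + 80)*(5/12) = 191*(5/12) = 955/12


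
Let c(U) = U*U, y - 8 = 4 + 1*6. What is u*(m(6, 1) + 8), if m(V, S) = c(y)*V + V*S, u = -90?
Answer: -176220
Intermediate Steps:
y = 18 (y = 8 + (4 + 1*6) = 8 + (4 + 6) = 8 + 10 = 18)
c(U) = U**2
m(V, S) = 324*V + S*V (m(V, S) = 18**2*V + V*S = 324*V + S*V)
u*(m(6, 1) + 8) = -90*(6*(324 + 1) + 8) = -90*(6*325 + 8) = -90*(1950 + 8) = -90*1958 = -176220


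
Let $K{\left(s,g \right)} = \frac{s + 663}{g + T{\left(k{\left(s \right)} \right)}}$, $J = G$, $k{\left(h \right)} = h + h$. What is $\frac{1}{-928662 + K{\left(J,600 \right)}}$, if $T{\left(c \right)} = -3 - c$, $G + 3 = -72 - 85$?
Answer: $- \frac{917}{851582551} \approx -1.0768 \cdot 10^{-6}$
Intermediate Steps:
$k{\left(h \right)} = 2 h$
$G = -160$ ($G = -3 - 157 = -160$)
$J = -160$
$K{\left(s,g \right)} = \frac{663 + s}{-3 + g - 2 s}$ ($K{\left(s,g \right)} = \frac{s + 663}{g - \left(3 + 2 s\right)} = \frac{663 + s}{g - \left(3 + 2 s\right)} = \frac{663 + s}{-3 + g - 2 s}$)
$\frac{1}{-928662 + K{\left(J,600 \right)}} = \frac{1}{-928662 + \frac{-663 - -160}{3 - 600 + 2 \left(-160\right)}} = \frac{1}{-928662 + \frac{-663 + 160}{3 - 600 - 320}} = \frac{1}{-928662 + \frac{1}{-917} \left(-503\right)} = \frac{1}{-928662 - - \frac{503}{917}} = \frac{1}{-928662 + \frac{503}{917}} = \frac{1}{- \frac{851582551}{917}} = - \frac{917}{851582551}$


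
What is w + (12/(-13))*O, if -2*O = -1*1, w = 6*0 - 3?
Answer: -45/13 ≈ -3.4615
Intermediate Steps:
w = -3 (w = 0 - 3 = -3)
O = ½ (O = -(-1)/2 = -½*(-1) = ½ ≈ 0.50000)
w + (12/(-13))*O = -3 + (12/(-13))*(½) = -3 + (12*(-1/13))*(½) = -3 - 12/13*½ = -3 - 6/13 = -45/13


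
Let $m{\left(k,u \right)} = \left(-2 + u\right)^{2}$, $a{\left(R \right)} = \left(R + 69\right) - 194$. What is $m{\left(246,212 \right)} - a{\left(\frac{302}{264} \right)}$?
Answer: $\frac{5837549}{132} \approx 44224.0$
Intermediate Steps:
$a{\left(R \right)} = -125 + R$ ($a{\left(R \right)} = \left(69 + R\right) - 194 = -125 + R$)
$m{\left(246,212 \right)} - a{\left(\frac{302}{264} \right)} = \left(-2 + 212\right)^{2} - \left(-125 + \frac{302}{264}\right) = 210^{2} - \left(-125 + 302 \cdot \frac{1}{264}\right) = 44100 - \left(-125 + \frac{151}{132}\right) = 44100 - - \frac{16349}{132} = 44100 + \frac{16349}{132} = \frac{5837549}{132}$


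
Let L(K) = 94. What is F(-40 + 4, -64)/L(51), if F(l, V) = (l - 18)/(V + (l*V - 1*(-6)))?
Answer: -27/105562 ≈ -0.00025577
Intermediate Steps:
F(l, V) = (-18 + l)/(6 + V + V*l) (F(l, V) = (-18 + l)/(V + (V*l + 6)) = (-18 + l)/(V + (6 + V*l)) = (-18 + l)/(6 + V + V*l))
F(-40 + 4, -64)/L(51) = ((-18 + (-40 + 4))/(6 - 64 - 64*(-40 + 4)))/94 = ((-18 - 36)/(6 - 64 - 64*(-36)))*(1/94) = (-54/(6 - 64 + 2304))*(1/94) = (-54/2246)*(1/94) = ((1/2246)*(-54))*(1/94) = -27/1123*1/94 = -27/105562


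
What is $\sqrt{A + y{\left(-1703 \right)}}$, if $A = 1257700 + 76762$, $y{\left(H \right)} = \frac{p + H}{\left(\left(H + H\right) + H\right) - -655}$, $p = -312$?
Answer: $\frac{\sqrt{26473220928402}}{4454} \approx 1155.2$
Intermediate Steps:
$y{\left(H \right)} = \frac{-312 + H}{655 + 3 H}$ ($y{\left(H \right)} = \frac{-312 + H}{\left(\left(H + H\right) + H\right) - -655} = \frac{-312 + H}{\left(2 H + H\right) + 655} = \frac{-312 + H}{3 H + 655} = \frac{-312 + H}{655 + 3 H}$)
$A = 1334462$
$\sqrt{A + y{\left(-1703 \right)}} = \sqrt{1334462 + \frac{-312 - 1703}{655 + 3 \left(-1703\right)}} = \sqrt{1334462 + \frac{1}{655 - 5109} \left(-2015\right)} = \sqrt{1334462 + \frac{1}{-4454} \left(-2015\right)} = \sqrt{1334462 - - \frac{2015}{4454}} = \sqrt{1334462 + \frac{2015}{4454}} = \sqrt{\frac{5943695763}{4454}} = \frac{\sqrt{26473220928402}}{4454}$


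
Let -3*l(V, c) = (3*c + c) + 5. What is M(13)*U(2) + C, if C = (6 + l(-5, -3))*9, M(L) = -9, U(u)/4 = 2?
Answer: 3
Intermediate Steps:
l(V, c) = -5/3 - 4*c/3 (l(V, c) = -((3*c + c) + 5)/3 = -(4*c + 5)/3 = -(5 + 4*c)/3 = -5/3 - 4*c/3)
U(u) = 8 (U(u) = 4*2 = 8)
C = 75 (C = (6 + (-5/3 - 4/3*(-3)))*9 = (6 + (-5/3 + 4))*9 = (6 + 7/3)*9 = (25/3)*9 = 75)
M(13)*U(2) + C = -9*8 + 75 = -72 + 75 = 3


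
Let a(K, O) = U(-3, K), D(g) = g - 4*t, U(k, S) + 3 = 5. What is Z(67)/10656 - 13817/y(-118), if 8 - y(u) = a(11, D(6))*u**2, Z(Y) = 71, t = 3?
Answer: 1554277/3090240 ≈ 0.50296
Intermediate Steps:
U(k, S) = 2 (U(k, S) = -3 + 5 = 2)
D(g) = -12 + g (D(g) = g - 4*3 = g - 12 = -12 + g)
a(K, O) = 2
y(u) = 8 - 2*u**2
Z(67)/10656 - 13817/y(-118) = 71/10656 - 13817/(8 - 2*(-118)**2) = 71*(1/10656) - 13817/(8 - 2*13924) = 71/10656 - 13817/(8 - 27848) = 71/10656 - 13817/(-27840) = 71/10656 - 13817*(-1/27840) = 71/10656 + 13817/27840 = 1554277/3090240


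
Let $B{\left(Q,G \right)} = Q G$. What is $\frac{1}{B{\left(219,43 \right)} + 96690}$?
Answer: $\frac{1}{106107} \approx 9.4244 \cdot 10^{-6}$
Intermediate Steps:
$B{\left(Q,G \right)} = G Q$
$\frac{1}{B{\left(219,43 \right)} + 96690} = \frac{1}{43 \cdot 219 + 96690} = \frac{1}{9417 + 96690} = \frac{1}{106107}$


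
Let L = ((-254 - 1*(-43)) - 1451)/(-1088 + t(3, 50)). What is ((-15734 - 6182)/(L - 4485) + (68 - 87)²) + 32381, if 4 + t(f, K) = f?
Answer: 53295593250/1627501 ≈ 32747.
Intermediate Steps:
t(f, K) = -4 + f
L = 554/363 (L = ((-254 - 1*(-43)) - 1451)/(-1088 + (-4 + 3)) = ((-254 + 43) - 1451)/(-1088 - 1) = (-211 - 1451)/(-1089) = -1662*(-1/1089) = 554/363 ≈ 1.5262)
((-15734 - 6182)/(L - 4485) + (68 - 87)²) + 32381 = ((-15734 - 6182)/(554/363 - 4485) + (68 - 87)²) + 32381 = (-21916/(-1627501/363) + (-19)²) + 32381 = (-21916*(-363/1627501) + 361) + 32381 = (7955508/1627501 + 361) + 32381 = 595483369/1627501 + 32381 = 53295593250/1627501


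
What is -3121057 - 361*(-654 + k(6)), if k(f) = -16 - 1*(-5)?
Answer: -2880992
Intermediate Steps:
k(f) = -11 (k(f) = -16 + 5 = -11)
-3121057 - 361*(-654 + k(6)) = -3121057 - 361*(-654 - 11) = -3121057 - 361*(-665) = -3121057 + 240065 = -2880992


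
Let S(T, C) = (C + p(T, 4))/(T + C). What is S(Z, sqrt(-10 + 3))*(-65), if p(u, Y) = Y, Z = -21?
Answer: 715/64 + 1625*I*sqrt(7)/448 ≈ 11.172 + 9.5968*I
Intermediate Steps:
S(T, C) = (4 + C)/(C + T) (S(T, C) = (C + 4)/(T + C) = (4 + C)/(C + T))
S(Z, sqrt(-10 + 3))*(-65) = ((4 + sqrt(-10 + 3))/(sqrt(-10 + 3) - 21))*(-65) = ((4 + sqrt(-7))/(sqrt(-7) - 21))*(-65) = ((4 + I*sqrt(7))/(I*sqrt(7) - 21))*(-65) = ((4 + I*sqrt(7))/(-21 + I*sqrt(7)))*(-65) = -65*(4 + I*sqrt(7))/(-21 + I*sqrt(7))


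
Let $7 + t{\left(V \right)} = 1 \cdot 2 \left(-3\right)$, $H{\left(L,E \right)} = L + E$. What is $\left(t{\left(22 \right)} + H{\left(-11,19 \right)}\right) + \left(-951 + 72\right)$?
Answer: $-884$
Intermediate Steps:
$H{\left(L,E \right)} = E + L$
$t{\left(V \right)} = -13$ ($t{\left(V \right)} = -7 + 1 \cdot 2 \left(-3\right) = -7 + 2 \left(-3\right) = -7 - 6 = -13$)
$\left(t{\left(22 \right)} + H{\left(-11,19 \right)}\right) + \left(-951 + 72\right) = \left(-13 + \left(19 - 11\right)\right) + \left(-951 + 72\right) = \left(-13 + 8\right) - 879 = -5 - 879 = -884$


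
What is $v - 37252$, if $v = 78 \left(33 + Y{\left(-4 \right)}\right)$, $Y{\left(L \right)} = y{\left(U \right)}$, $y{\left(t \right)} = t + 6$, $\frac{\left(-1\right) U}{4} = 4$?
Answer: $-35458$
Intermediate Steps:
$U = -16$ ($U = \left(-4\right) 4 = -16$)
$y{\left(t \right)} = 6 + t$
$Y{\left(L \right)} = -10$ ($Y{\left(L \right)} = 6 - 16 = -10$)
$v = 1794$ ($v = 78 \left(33 - 10\right) = 78 \cdot 23 = 1794$)
$v - 37252 = 1794 - 37252 = -35458$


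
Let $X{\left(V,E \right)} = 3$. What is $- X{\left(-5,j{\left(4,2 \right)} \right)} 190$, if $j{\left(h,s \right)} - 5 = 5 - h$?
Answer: $-570$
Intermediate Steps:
$j{\left(h,s \right)} = 10 - h$ ($j{\left(h,s \right)} = 5 - \left(-5 + h\right) = 10 - h$)
$- X{\left(-5,j{\left(4,2 \right)} \right)} 190 = \left(-1\right) 3 \cdot 190 = \left(-3\right) 190 = -570$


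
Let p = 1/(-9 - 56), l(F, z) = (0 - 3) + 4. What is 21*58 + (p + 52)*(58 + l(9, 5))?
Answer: 278531/65 ≈ 4285.1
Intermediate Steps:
l(F, z) = 1 (l(F, z) = -3 + 4 = 1)
p = -1/65 (p = 1/(-65) = -1/65 ≈ -0.015385)
21*58 + (p + 52)*(58 + l(9, 5)) = 21*58 + (-1/65 + 52)*(58 + 1) = 1218 + (3379/65)*59 = 1218 + 199361/65 = 278531/65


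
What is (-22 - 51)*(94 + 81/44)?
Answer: -307841/44 ≈ -6996.4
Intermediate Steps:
(-22 - 51)*(94 + 81/44) = -73*(94 + 81*(1/44)) = -73*(94 + 81/44) = -73*4217/44 = -307841/44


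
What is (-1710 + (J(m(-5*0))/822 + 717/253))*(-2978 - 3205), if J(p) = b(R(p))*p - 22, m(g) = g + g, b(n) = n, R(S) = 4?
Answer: 365866712586/34661 ≈ 1.0556e+7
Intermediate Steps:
m(g) = 2*g
J(p) = -22 + 4*p (J(p) = 4*p - 22 = -22 + 4*p)
(-1710 + (J(m(-5*0))/822 + 717/253))*(-2978 - 3205) = (-1710 + ((-22 + 4*(2*(-5*0)))/822 + 717/253))*(-2978 - 3205) = (-1710 + ((-22 + 4*(2*0))*(1/822) + 717*(1/253)))*(-6183) = (-1710 + ((-22 + 4*0)*(1/822) + 717/253))*(-6183) = (-1710 + ((-22 + 0)*(1/822) + 717/253))*(-6183) = (-1710 + (-22*1/822 + 717/253))*(-6183) = (-1710 + (-11/411 + 717/253))*(-6183) = (-1710 + 291904/103983)*(-6183) = -177519026/103983*(-6183) = 365866712586/34661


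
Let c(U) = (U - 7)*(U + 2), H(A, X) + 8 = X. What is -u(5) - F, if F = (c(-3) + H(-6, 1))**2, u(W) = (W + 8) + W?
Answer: -27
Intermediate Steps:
H(A, X) = -8 + X
u(W) = 8 + 2*W (u(W) = (8 + W) + W = 8 + 2*W)
c(U) = (-7 + U)*(2 + U)
F = 9 (F = ((-14 + (-3)**2 - 5*(-3)) + (-8 + 1))**2 = ((-14 + 9 + 15) - 7)**2 = (10 - 7)**2 = 3**2 = 9)
-u(5) - F = -(8 + 2*5) - 1*9 = -(8 + 10) - 9 = -1*18 - 9 = -18 - 9 = -27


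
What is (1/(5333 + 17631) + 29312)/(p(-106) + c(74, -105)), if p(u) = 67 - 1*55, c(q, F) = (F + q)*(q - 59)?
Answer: -673120769/10402692 ≈ -64.706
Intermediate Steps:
c(q, F) = (-59 + q)*(F + q) (c(q, F) = (F + q)*(-59 + q) = (-59 + q)*(F + q))
p(u) = 12 (p(u) = 67 - 55 = 12)
(1/(5333 + 17631) + 29312)/(p(-106) + c(74, -105)) = (1/(5333 + 17631) + 29312)/(12 + (74**2 - 59*(-105) - 59*74 - 105*74)) = (1/22964 + 29312)/(12 + (5476 + 6195 - 4366 - 7770)) = (1/22964 + 29312)/(12 - 465) = (673120769/22964)/(-453) = (673120769/22964)*(-1/453) = -673120769/10402692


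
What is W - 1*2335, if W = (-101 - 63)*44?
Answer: -9551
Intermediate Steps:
W = -7216 (W = -164*44 = -7216)
W - 1*2335 = -7216 - 1*2335 = -7216 - 2335 = -9551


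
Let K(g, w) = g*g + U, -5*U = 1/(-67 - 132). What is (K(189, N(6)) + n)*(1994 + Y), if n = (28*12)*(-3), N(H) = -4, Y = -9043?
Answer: -243468484364/995 ≈ -2.4469e+8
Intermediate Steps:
U = 1/995 (U = -1/(5*(-67 - 132)) = -⅕/(-199) = -⅕*(-1/199) = 1/995 ≈ 0.0010050)
K(g, w) = 1/995 + g² (K(g, w) = g*g + 1/995 = g² + 1/995 = 1/995 + g²)
n = -1008 (n = 336*(-3) = -1008)
(K(189, N(6)) + n)*(1994 + Y) = ((1/995 + 189²) - 1008)*(1994 - 9043) = ((1/995 + 35721) - 1008)*(-7049) = (35542396/995 - 1008)*(-7049) = (34539436/995)*(-7049) = -243468484364/995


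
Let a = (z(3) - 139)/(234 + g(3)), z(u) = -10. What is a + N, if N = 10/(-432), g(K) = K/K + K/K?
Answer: -8341/12744 ≈ -0.65450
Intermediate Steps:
g(K) = 2 (g(K) = 1 + 1 = 2)
N = -5/216 (N = 10*(-1/432) = -5/216 ≈ -0.023148)
a = -149/236 (a = (-10 - 139)/(234 + 2) = -149/236 ≈ -0.63136)
a + N = -149/236 - 5/216 = -8341/12744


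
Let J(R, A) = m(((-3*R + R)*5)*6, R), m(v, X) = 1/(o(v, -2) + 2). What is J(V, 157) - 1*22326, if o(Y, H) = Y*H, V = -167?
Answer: -447368389/20038 ≈ -22326.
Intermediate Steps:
o(Y, H) = H*Y
m(v, X) = 1/(2 - 2*v) (m(v, X) = 1/(-2*v + 2) = 1/(2 - 2*v))
J(R, A) = -1/(-2 - 120*R) (J(R, A) = -1/(-2 + 2*(((-3*R + R)*5)*6)) = -1/(-2 + 2*((-2*R*5)*6)) = -1/(-2 + 2*(-10*R*6)) = -1/(-2 + 2*(-60*R)) = -1/(-2 - 120*R))
J(V, 157) - 1*22326 = 1/(2*(1 + 60*(-167))) - 1*22326 = 1/(2*(1 - 10020)) - 22326 = (½)/(-10019) - 22326 = (½)*(-1/10019) - 22326 = -1/20038 - 22326 = -447368389/20038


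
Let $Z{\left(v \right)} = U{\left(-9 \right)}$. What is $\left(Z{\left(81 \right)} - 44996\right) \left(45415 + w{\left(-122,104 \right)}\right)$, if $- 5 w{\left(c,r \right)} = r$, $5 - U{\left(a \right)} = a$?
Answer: $- \frac{10209609522}{5} \approx -2.0419 \cdot 10^{9}$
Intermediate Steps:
$U{\left(a \right)} = 5 - a$
$Z{\left(v \right)} = 14$ ($Z{\left(v \right)} = 5 - -9 = 5 + 9 = 14$)
$w{\left(c,r \right)} = - \frac{r}{5}$
$\left(Z{\left(81 \right)} - 44996\right) \left(45415 + w{\left(-122,104 \right)}\right) = \left(14 - 44996\right) \left(45415 - \frac{104}{5}\right) = - 44982 \left(45415 - \frac{104}{5}\right) = \left(-44982\right) \frac{226971}{5} = - \frac{10209609522}{5}$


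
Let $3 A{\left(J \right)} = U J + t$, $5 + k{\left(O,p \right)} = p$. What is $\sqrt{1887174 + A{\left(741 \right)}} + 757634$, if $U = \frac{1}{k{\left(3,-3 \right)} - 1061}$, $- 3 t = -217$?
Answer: $757634 + \frac{2 \sqrt{4852386307369}}{3207} \approx 7.5901 \cdot 10^{5}$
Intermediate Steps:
$k{\left(O,p \right)} = -5 + p$
$t = \frac{217}{3}$ ($t = \left(- \frac{1}{3}\right) \left(-217\right) = \frac{217}{3} \approx 72.333$)
$U = - \frac{1}{1069}$ ($U = \frac{1}{\left(-5 - 3\right) - 1061} = \frac{1}{-8 - 1061} = \frac{1}{-1069} = - \frac{1}{1069} \approx -0.00093545$)
$A{\left(J \right)} = \frac{217}{9} - \frac{J}{3207}$ ($A{\left(J \right)} = \frac{- \frac{J}{1069} + \frac{217}{3}}{3} = \frac{\frac{217}{3} - \frac{J}{1069}}{3} = \frac{217}{9} - \frac{J}{3207}$)
$\sqrt{1887174 + A{\left(741 \right)}} + 757634 = \sqrt{1887174 + \left(\frac{217}{9} - \frac{247}{1069}\right)} + 757634 = \sqrt{1887174 + \frac{229750}{9621}} + 757634 = \sqrt{\frac{18156730804}{9621}} + 757634 = \frac{2 \sqrt{4852386307369}}{3207} + 757634 = 757634 + \frac{2 \sqrt{4852386307369}}{3207}$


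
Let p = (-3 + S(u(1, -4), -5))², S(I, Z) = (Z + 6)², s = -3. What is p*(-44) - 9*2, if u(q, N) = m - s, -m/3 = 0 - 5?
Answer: -194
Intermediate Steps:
m = 15 (m = -3*(0 - 5) = -3*(-5) = 15)
u(q, N) = 18 (u(q, N) = 15 - 1*(-3) = 15 + 3 = 18)
S(I, Z) = (6 + Z)²
p = 4 (p = (-3 + (6 - 5)²)² = (-3 + 1²)² = (-3 + 1)² = (-2)² = 4)
p*(-44) - 9*2 = 4*(-44) - 9*2 = -176 - 18 = -194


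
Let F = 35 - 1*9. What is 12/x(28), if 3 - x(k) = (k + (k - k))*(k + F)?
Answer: -4/503 ≈ -0.0079523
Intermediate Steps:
F = 26 (F = 35 - 9 = 26)
x(k) = 3 - k*(26 + k) (x(k) = 3 - (k + (k - k))*(k + 26) = 3 - (k + 0)*(26 + k) = 3 - k*(26 + k))
12/x(28) = 12/(3 - 1*28² - 26*28) = 12/(3 - 1*784 - 728) = 12/(3 - 784 - 728) = 12/(-1509) = 12*(-1/1509) = -4/503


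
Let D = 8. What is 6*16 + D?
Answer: 104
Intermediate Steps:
6*16 + D = 6*16 + 8 = 96 + 8 = 104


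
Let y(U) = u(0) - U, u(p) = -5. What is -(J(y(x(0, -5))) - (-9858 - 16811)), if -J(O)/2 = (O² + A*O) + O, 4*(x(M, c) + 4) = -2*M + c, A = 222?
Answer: -212459/8 ≈ -26557.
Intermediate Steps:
x(M, c) = -4 - M/2 + c/4 (x(M, c) = -4 + (-2*M + c)/4 = -4 + (c - 2*M)/4 = -4 + (-M/2 + c/4) = -4 - M/2 + c/4)
y(U) = -5 - U
J(O) = -446*O - 2*O² (J(O) = -2*((O² + 222*O) + O) = -2*(O² + 223*O) = -446*O - 2*O²)
-(J(y(x(0, -5))) - (-9858 - 16811)) = -(-2*(-5 - (-4 - ½*0 + (¼)*(-5)))*(223 + (-5 - (-4 - ½*0 + (¼)*(-5)))) - (-9858 - 16811)) = -(-2*(-5 - (-4 + 0 - 5/4))*(223 + (-5 - (-4 + 0 - 5/4))) - 1*(-26669)) = -(-2*(-5 - 1*(-21/4))*(223 + (-5 - 1*(-21/4))) + 26669) = -(-2*(-5 + 21/4)*(223 + (-5 + 21/4)) + 26669) = -(-2*¼*(223 + ¼) + 26669) = -(-2*¼*893/4 + 26669) = -(-893/8 + 26669) = -1*212459/8 = -212459/8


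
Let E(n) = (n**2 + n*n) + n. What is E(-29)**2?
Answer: 2732409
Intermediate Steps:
E(n) = n + 2*n**2 (E(n) = (n**2 + n**2) + n = 2*n**2 + n = n + 2*n**2)
E(-29)**2 = (-29*(1 + 2*(-29)))**2 = (-29*(1 - 58))**2 = (-29*(-57))**2 = 1653**2 = 2732409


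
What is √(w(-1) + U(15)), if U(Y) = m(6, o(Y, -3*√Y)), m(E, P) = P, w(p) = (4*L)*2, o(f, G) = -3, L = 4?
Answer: √29 ≈ 5.3852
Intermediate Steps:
w(p) = 32 (w(p) = (4*4)*2 = 16*2 = 32)
U(Y) = -3
√(w(-1) + U(15)) = √(32 - 3) = √29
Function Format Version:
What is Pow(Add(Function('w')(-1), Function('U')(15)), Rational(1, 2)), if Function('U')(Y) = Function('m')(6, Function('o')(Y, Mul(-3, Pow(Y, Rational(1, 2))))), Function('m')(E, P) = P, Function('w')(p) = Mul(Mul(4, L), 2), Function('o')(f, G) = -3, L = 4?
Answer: Pow(29, Rational(1, 2)) ≈ 5.3852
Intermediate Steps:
Function('w')(p) = 32 (Function('w')(p) = Mul(Mul(4, 4), 2) = Mul(16, 2) = 32)
Function('U')(Y) = -3
Pow(Add(Function('w')(-1), Function('U')(15)), Rational(1, 2)) = Pow(Add(32, -3), Rational(1, 2)) = Pow(29, Rational(1, 2))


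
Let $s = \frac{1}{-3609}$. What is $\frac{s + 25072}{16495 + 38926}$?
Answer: $\frac{90484847}{200014389} \approx 0.45239$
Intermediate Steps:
$s = - \frac{1}{3609} \approx -0.00027709$
$\frac{s + 25072}{16495 + 38926} = \frac{- \frac{1}{3609} + 25072}{16495 + 38926} = \frac{90484847}{3609 \cdot 55421} = \frac{90484847}{3609} \cdot \frac{1}{55421} = \frac{90484847}{200014389}$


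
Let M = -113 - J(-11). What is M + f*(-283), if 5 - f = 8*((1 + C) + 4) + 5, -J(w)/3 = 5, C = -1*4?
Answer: 2166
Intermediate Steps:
C = -4
J(w) = -15 (J(w) = -3*5 = -15)
f = -8 (f = 5 - (8*((1 - 4) + 4) + 5) = 5 - (8*(-3 + 4) + 5) = 5 - (8*1 + 5) = 5 - (8 + 5) = 5 - 1*13 = 5 - 13 = -8)
M = -98 (M = -113 - 1*(-15) = -113 + 15 = -98)
M + f*(-283) = -98 - 8*(-283) = -98 + 2264 = 2166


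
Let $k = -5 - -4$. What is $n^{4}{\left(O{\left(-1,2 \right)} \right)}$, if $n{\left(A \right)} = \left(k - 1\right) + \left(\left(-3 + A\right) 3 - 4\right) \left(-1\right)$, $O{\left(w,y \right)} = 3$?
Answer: $16$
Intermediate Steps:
$k = -1$ ($k = -5 + 4 = -1$)
$n{\left(A \right)} = 11 - 3 A$ ($n{\left(A \right)} = \left(-1 - 1\right) + \left(\left(-3 + A\right) 3 - 4\right) \left(-1\right) = -2 + \left(\left(-9 + 3 A\right) - 4\right) \left(-1\right) = -2 + \left(-13 + 3 A\right) \left(-1\right) = -2 - \left(-13 + 3 A\right) = 11 - 3 A$)
$n^{4}{\left(O{\left(-1,2 \right)} \right)} = \left(11 - 9\right)^{4} = 2^{4} = 16$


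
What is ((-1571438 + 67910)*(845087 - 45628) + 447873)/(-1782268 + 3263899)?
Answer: -400669514493/493877 ≈ -8.1127e+5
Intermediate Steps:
((-1571438 + 67910)*(845087 - 45628) + 447873)/(-1782268 + 3263899) = (-1503528*799459 + 447873)/1481631 = (-1202008991352 + 447873)*(1/1481631) = -1202008543479*1/1481631 = -400669514493/493877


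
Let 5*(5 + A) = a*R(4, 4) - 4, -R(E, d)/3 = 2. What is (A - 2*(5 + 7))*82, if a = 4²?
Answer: -4018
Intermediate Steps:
R(E, d) = -6 (R(E, d) = -3*2 = -6)
a = 16
A = -25 (A = -5 + (16*(-6) - 4)/5 = -5 + (-96 - 4)/5 = -5 + (⅕)*(-100) = -5 - 20 = -25)
(A - 2*(5 + 7))*82 = (-25 - 2*(5 + 7))*82 = (-25 - 2*12)*82 = (-25 - 24)*82 = -49*82 = -4018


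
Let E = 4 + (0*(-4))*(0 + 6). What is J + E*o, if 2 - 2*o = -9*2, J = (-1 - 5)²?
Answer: 76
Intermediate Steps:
J = 36 (J = (-6)² = 36)
o = 10 (o = 1 - (-9)*2/2 = 1 - ½*(-18) = 1 + 9 = 10)
E = 4 (E = 4 + 0*6 = 4 + 0 = 4)
J + E*o = 36 + 4*10 = 36 + 40 = 76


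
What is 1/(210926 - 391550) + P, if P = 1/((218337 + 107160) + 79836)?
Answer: -74903/24404289264 ≈ -3.0693e-6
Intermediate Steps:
P = 1/405333 (P = 1/(325497 + 79836) = 1/405333 ≈ 2.4671e-6)
1/(210926 - 391550) + P = 1/(210926 - 391550) + 1/405333 = 1/(-180624) + 1/405333 = -1/180624 + 1/405333 = -74903/24404289264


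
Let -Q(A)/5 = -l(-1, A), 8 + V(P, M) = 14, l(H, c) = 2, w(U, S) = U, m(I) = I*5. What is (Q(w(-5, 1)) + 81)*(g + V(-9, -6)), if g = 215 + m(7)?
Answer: 23296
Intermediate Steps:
m(I) = 5*I
g = 250 (g = 215 + 5*7 = 215 + 35 = 250)
V(P, M) = 6 (V(P, M) = -8 + 14 = 6)
Q(A) = 10 (Q(A) = -(-5)*2 = -5*(-2) = 10)
(Q(w(-5, 1)) + 81)*(g + V(-9, -6)) = (10 + 81)*(250 + 6) = 91*256 = 23296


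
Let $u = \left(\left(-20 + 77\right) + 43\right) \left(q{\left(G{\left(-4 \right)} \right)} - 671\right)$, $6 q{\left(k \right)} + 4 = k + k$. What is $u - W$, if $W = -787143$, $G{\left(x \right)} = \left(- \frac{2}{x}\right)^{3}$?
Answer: $\frac{1439961}{2} \approx 7.1998 \cdot 10^{5}$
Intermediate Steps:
$G{\left(x \right)} = - \frac{8}{x^{3}}$
$q{\left(k \right)} = - \frac{2}{3} + \frac{k}{3}$ ($q{\left(k \right)} = - \frac{2}{3} + \frac{k + k}{6} = - \frac{2}{3} + \frac{2 k}{6} = - \frac{2}{3} + \frac{k}{3}$)
$u = - \frac{134325}{2}$ ($u = \left(\left(-20 + 77\right) + 43\right) \left(\left(- \frac{2}{3} + \frac{\left(-8\right) \frac{1}{-64}}{3}\right) - 671\right) = \left(57 + 43\right) \left(\left(- \frac{2}{3} + \frac{\left(-8\right) \left(- \frac{1}{64}\right)}{3}\right) - 671\right) = 100 \left(\left(- \frac{2}{3} + \frac{1}{3} \cdot \frac{1}{8}\right) - 671\right) = 100 \left(\left(- \frac{2}{3} + \frac{1}{24}\right) - 671\right) = 100 \left(- \frac{5}{8} - 671\right) = 100 \left(- \frac{5373}{8}\right) = - \frac{134325}{2} \approx -67163.0$)
$u - W = - \frac{134325}{2} - -787143 = - \frac{134325}{2} + 787143 = \frac{1439961}{2}$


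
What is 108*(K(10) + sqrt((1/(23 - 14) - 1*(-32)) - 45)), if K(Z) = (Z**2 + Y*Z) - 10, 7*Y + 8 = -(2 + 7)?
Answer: 49680/7 + 72*I*sqrt(29) ≈ 7097.1 + 387.73*I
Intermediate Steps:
Y = -17/7 (Y = -8/7 + (-(2 + 7))/7 = -8/7 + (-1*9)/7 = -8/7 + (1/7)*(-9) = -8/7 - 9/7 = -17/7 ≈ -2.4286)
K(Z) = -10 + Z**2 - 17*Z/7 (K(Z) = (Z**2 - 17*Z/7) - 10 = -10 + Z**2 - 17*Z/7)
108*(K(10) + sqrt((1/(23 - 14) - 1*(-32)) - 45)) = 108*((-10 + 10**2 - 17/7*10) + sqrt((1/(23 - 14) - 1*(-32)) - 45)) = 108*((-10 + 100 - 170/7) + sqrt((1/9 + 32) - 45)) = 108*(460/7 + sqrt((1/9 + 32) - 45)) = 108*(460/7 + sqrt(289/9 - 45)) = 108*(460/7 + sqrt(-116/9)) = 108*(460/7 + 2*I*sqrt(29)/3) = 49680/7 + 72*I*sqrt(29)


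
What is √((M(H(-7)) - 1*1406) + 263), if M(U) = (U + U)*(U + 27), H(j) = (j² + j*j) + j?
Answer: √20333 ≈ 142.59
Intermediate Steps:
H(j) = j + 2*j² (H(j) = (j² + j²) + j = 2*j² + j = j + 2*j²)
M(U) = 2*U*(27 + U) (M(U) = (2*U)*(27 + U) = 2*U*(27 + U))
√((M(H(-7)) - 1*1406) + 263) = √((2*(-7*(1 + 2*(-7)))*(27 - 7*(1 + 2*(-7))) - 1*1406) + 263) = √((2*(-7*(1 - 14))*(27 - 7*(1 - 14)) - 1406) + 263) = √((2*(-7*(-13))*(27 - 7*(-13)) - 1406) + 263) = √((2*91*(27 + 91) - 1406) + 263) = √((2*91*118 - 1406) + 263) = √((21476 - 1406) + 263) = √(20070 + 263) = √20333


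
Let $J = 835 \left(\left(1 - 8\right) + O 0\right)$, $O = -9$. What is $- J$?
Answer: $5845$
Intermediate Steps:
$J = -5845$ ($J = 835 \left(\left(1 - 8\right) - 0\right) = 835 \left(-7 + 0\right) = 835 \left(-7\right) = -5845$)
$- J = \left(-1\right) \left(-5845\right) = 5845$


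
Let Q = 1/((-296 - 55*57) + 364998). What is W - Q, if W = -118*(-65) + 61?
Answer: 2795274476/361567 ≈ 7731.0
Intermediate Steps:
W = 7731 (W = 7670 + 61 = 7731)
Q = 1/361567 (Q = 1/((-296 - 3135) + 364998) = 1/(-3431 + 364998) = 1/361567 ≈ 2.7657e-6)
W - Q = 7731 - 1*1/361567 = 7731 - 1/361567 = 2795274476/361567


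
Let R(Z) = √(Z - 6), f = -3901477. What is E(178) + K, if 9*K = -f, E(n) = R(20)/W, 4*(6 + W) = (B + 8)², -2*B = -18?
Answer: 3901477/9 + 4*√14/265 ≈ 4.3350e+5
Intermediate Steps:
B = 9 (B = -½*(-18) = 9)
R(Z) = √(-6 + Z)
W = 265/4 (W = -6 + (9 + 8)²/4 = -6 + (¼)*17² = -6 + (¼)*289 = -6 + 289/4 = 265/4 ≈ 66.250)
E(n) = 4*√14/265 (E(n) = √(-6 + 20)/(265/4) = √14*(4/265) = 4*√14/265)
K = 3901477/9 (K = (-1*(-3901477))/9 = (⅑)*3901477 = 3901477/9 ≈ 4.3350e+5)
E(178) + K = 4*√14/265 + 3901477/9 = 3901477/9 + 4*√14/265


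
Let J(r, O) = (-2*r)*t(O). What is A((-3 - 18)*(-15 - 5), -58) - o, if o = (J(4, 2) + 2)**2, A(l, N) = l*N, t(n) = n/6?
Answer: -219244/9 ≈ -24360.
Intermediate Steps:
t(n) = n/6 (t(n) = n*(1/6) = n/6)
A(l, N) = N*l
J(r, O) = -O*r/3 (J(r, O) = (-2*r)*(O/6) = -O*r/3)
o = 4/9 (o = (-1/3*2*4 + 2)**2 = (-8/3 + 2)**2 = (-2/3)**2 = 4/9 ≈ 0.44444)
A((-3 - 18)*(-15 - 5), -58) - o = -58*(-3 - 18)*(-15 - 5) - 1*4/9 = -(-1218)*(-20) - 4/9 = -58*420 - 4/9 = -24360 - 4/9 = -219244/9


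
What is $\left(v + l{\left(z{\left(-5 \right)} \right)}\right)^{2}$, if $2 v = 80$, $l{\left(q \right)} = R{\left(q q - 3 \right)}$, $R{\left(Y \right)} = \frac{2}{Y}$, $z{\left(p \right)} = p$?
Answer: $\frac{194481}{121} \approx 1607.3$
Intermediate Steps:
$l{\left(q \right)} = \frac{2}{-3 + q^{2}}$ ($l{\left(q \right)} = \frac{2}{q q - 3} = \frac{2}{q^{2} - 3} = \frac{2}{-3 + q^{2}}$)
$v = 40$ ($v = \frac{1}{2} \cdot 80 = 40$)
$\left(v + l{\left(z{\left(-5 \right)} \right)}\right)^{2} = \left(40 + \frac{2}{-3 + \left(-5\right)^{2}}\right)^{2} = \left(40 + \frac{2}{-3 + 25}\right)^{2} = \left(40 + \frac{2}{22}\right)^{2} = \left(40 + 2 \cdot \frac{1}{22}\right)^{2} = \left(40 + \frac{1}{11}\right)^{2} = \left(\frac{441}{11}\right)^{2} = \frac{194481}{121}$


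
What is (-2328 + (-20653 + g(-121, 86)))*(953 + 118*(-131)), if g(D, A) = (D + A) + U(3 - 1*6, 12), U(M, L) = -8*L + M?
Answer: 335283075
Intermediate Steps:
U(M, L) = M - 8*L
g(D, A) = -99 + A + D (g(D, A) = (D + A) + ((3 - 1*6) - 8*12) = (A + D) + ((3 - 6) - 96) = (A + D) + (-3 - 96) = (A + D) - 99 = -99 + A + D)
(-2328 + (-20653 + g(-121, 86)))*(953 + 118*(-131)) = (-2328 + (-20653 + (-99 + 86 - 121)))*(953 + 118*(-131)) = (-2328 + (-20653 - 134))*(953 - 15458) = (-2328 - 20787)*(-14505) = -23115*(-14505) = 335283075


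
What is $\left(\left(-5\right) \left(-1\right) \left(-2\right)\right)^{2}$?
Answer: $100$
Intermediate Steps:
$\left(\left(-5\right) \left(-1\right) \left(-2\right)\right)^{2} = \left(5 \left(-2\right)\right)^{2} = \left(-10\right)^{2} = 100$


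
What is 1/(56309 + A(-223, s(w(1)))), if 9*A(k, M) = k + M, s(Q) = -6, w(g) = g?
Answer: 9/506552 ≈ 1.7767e-5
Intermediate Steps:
A(k, M) = M/9 + k/9 (A(k, M) = (k + M)/9 = (M + k)/9 = M/9 + k/9)
1/(56309 + A(-223, s(w(1)))) = 1/(56309 + ((⅑)*(-6) + (⅑)*(-223))) = 1/(56309 + (-⅔ - 223/9)) = 1/(56309 - 229/9) = 1/(506552/9) = 9/506552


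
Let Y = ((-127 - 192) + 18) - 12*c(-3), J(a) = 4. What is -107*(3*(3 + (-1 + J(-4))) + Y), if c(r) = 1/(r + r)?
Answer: 30067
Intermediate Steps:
c(r) = 1/(2*r)
Y = -299 (Y = ((-127 - 192) + 18) - 6/(-3) = (-319 + 18) - 6*(-1)/3 = -301 - 12*(-⅙) = -301 + 2 = -299)
-107*(3*(3 + (-1 + J(-4))) + Y) = -107*(3*(3 + (-1 + 4)) - 299) = -107*(3*(3 + 3) - 299) = -107*(3*6 - 299) = -107*(18 - 299) = -107*(-281) = 30067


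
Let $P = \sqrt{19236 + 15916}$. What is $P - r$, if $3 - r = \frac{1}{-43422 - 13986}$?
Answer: $- \frac{172225}{57408} + 52 \sqrt{13} \approx 184.49$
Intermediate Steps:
$r = \frac{172225}{57408}$ ($r = 3 - \frac{1}{-43422 - 13986} = 3 - \frac{1}{-57408} = 3 - - \frac{1}{57408} = 3 + \frac{1}{57408} = \frac{172225}{57408} \approx 3.0$)
$P = 52 \sqrt{13}$ ($P = \sqrt{35152} = 52 \sqrt{13} \approx 187.49$)
$P - r = 52 \sqrt{13} - \frac{172225}{57408} = - \frac{172225}{57408} + 52 \sqrt{13}$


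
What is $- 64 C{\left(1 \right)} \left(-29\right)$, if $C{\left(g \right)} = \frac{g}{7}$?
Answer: $\frac{1856}{7} \approx 265.14$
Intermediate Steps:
$C{\left(g \right)} = \frac{g}{7}$ ($C{\left(g \right)} = g \frac{1}{7} = \frac{g}{7}$)
$- 64 C{\left(1 \right)} \left(-29\right) = - 64 \cdot \frac{1}{7} \cdot 1 \left(-29\right) = \left(-64\right) \frac{1}{7} \left(-29\right) = \left(- \frac{64}{7}\right) \left(-29\right) = \frac{1856}{7}$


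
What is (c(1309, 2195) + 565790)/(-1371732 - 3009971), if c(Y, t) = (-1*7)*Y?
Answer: -556627/4381703 ≈ -0.12703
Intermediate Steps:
c(Y, t) = -7*Y
(c(1309, 2195) + 565790)/(-1371732 - 3009971) = (-7*1309 + 565790)/(-1371732 - 3009971) = (-9163 + 565790)/(-4381703) = 556627*(-1/4381703) = -556627/4381703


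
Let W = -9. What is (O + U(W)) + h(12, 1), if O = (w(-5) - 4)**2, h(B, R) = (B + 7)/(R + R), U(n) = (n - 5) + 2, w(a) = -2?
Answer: 67/2 ≈ 33.500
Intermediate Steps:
U(n) = -3 + n (U(n) = (-5 + n) + 2 = -3 + n)
h(B, R) = (7 + B)/(2*R) (h(B, R) = (7 + B)/((2*R)) = (7 + B)*(1/(2*R)) = (7 + B)/(2*R))
O = 36 (O = (-2 - 4)**2 = (-6)**2 = 36)
(O + U(W)) + h(12, 1) = (36 + (-3 - 9)) + (1/2)*(7 + 12)/1 = (36 - 12) + (1/2)*1*19 = 24 + 19/2 = 67/2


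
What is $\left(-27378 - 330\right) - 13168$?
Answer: $-40876$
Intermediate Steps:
$\left(-27378 - 330\right) - 13168 = -27708 - 13168 = -40876$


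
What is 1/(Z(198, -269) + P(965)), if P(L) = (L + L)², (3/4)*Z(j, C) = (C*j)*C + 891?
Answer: 1/22829392 ≈ 4.3803e-8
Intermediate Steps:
Z(j, C) = 1188 + 4*j*C²/3 (Z(j, C) = 4*((C*j)*C + 891)/3 = 4*(j*C² + 891)/3 = 4*(891 + j*C²)/3 = 1188 + 4*j*C²/3)
P(L) = 4*L² (P(L) = (2*L)² = 4*L²)
1/(Z(198, -269) + P(965)) = 1/((1188 + (4/3)*198*(-269)²) + 4*965²) = 1/((1188 + (4/3)*198*72361) + 4*931225) = 1/((1188 + 19103304) + 3724900) = 1/(19104492 + 3724900) = 1/22829392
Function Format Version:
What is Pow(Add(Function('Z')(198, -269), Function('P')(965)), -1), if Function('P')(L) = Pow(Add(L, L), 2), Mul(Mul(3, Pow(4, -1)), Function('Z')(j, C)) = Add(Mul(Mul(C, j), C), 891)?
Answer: Rational(1, 22829392) ≈ 4.3803e-8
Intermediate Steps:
Function('Z')(j, C) = Add(1188, Mul(Rational(4, 3), j, Pow(C, 2))) (Function('Z')(j, C) = Mul(Rational(4, 3), Add(Mul(Mul(C, j), C), 891)) = Mul(Rational(4, 3), Add(Mul(j, Pow(C, 2)), 891)) = Mul(Rational(4, 3), Add(891, Mul(j, Pow(C, 2)))) = Add(1188, Mul(Rational(4, 3), j, Pow(C, 2))))
Function('P')(L) = Mul(4, Pow(L, 2)) (Function('P')(L) = Pow(Mul(2, L), 2) = Mul(4, Pow(L, 2)))
Pow(Add(Function('Z')(198, -269), Function('P')(965)), -1) = Pow(Add(Add(1188, Mul(Rational(4, 3), 198, Pow(-269, 2))), Mul(4, Pow(965, 2))), -1) = Pow(Add(Add(1188, Mul(Rational(4, 3), 198, 72361)), Mul(4, 931225)), -1) = Pow(Add(Add(1188, 19103304), 3724900), -1) = Pow(Add(19104492, 3724900), -1) = Pow(22829392, -1) = Rational(1, 22829392)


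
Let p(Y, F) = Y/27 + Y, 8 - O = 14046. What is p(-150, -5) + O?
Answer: -127742/9 ≈ -14194.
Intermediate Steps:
O = -14038 (O = 8 - 1*14046 = 8 - 14046 = -14038)
p(Y, F) = 28*Y/27 (p(Y, F) = Y/27 + Y = 28*Y/27)
p(-150, -5) + O = (28/27)*(-150) - 14038 = -1400/9 - 14038 = -127742/9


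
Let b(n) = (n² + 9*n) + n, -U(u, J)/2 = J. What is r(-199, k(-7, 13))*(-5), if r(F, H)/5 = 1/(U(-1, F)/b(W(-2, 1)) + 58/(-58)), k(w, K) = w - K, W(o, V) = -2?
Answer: 200/207 ≈ 0.96618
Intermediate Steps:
U(u, J) = -2*J
b(n) = n² + 10*n
r(F, H) = 5/(-1 + F/8) (r(F, H) = 5/((-2*F)/((-2*(10 - 2))) + 58/(-58)) = 5/((-2*F)/((-2*8)) + 58*(-1/58)) = 5/(-2*F/(-16) - 1) = 5/(-2*F*(-1/16) - 1) = 5/(F/8 - 1) = 5/(-1 + F/8))
r(-199, k(-7, 13))*(-5) = (40/(-8 - 199))*(-5) = (40/(-207))*(-5) = (40*(-1/207))*(-5) = -40/207*(-5) = 200/207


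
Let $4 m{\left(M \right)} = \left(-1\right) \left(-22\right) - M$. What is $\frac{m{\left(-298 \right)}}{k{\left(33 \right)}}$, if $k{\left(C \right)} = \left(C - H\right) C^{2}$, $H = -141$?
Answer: $\frac{40}{94743} \approx 0.00042219$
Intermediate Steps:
$k{\left(C \right)} = C^{2} \left(141 + C\right)$ ($k{\left(C \right)} = \left(C - -141\right) C^{2} = \left(C + 141\right) C^{2} = \left(141 + C\right) C^{2} = C^{2} \left(141 + C\right)$)
$m{\left(M \right)} = \frac{11}{2} - \frac{M}{4}$ ($m{\left(M \right)} = \frac{\left(-1\right) \left(-22\right) - M}{4} = \frac{22 - M}{4} = \frac{11}{2} - \frac{M}{4}$)
$\frac{m{\left(-298 \right)}}{k{\left(33 \right)}} = \frac{\frac{11}{2} - - \frac{149}{2}}{33^{2} \left(141 + 33\right)} = \frac{\frac{11}{2} + \frac{149}{2}}{1089 \cdot 174} = \frac{80}{189486} = 80 \cdot \frac{1}{189486} = \frac{40}{94743}$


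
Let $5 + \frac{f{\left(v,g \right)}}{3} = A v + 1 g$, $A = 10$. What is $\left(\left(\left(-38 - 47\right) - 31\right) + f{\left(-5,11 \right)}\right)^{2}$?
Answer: $61504$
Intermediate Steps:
$f{\left(v,g \right)} = -15 + 3 g + 30 v$ ($f{\left(v,g \right)} = -15 + 3 \left(10 v + 1 g\right) = -15 + 3 \left(10 v + g\right) = -15 + 3 \left(g + 10 v\right) = -15 + \left(3 g + 30 v\right) = -15 + 3 g + 30 v$)
$\left(\left(\left(-38 - 47\right) - 31\right) + f{\left(-5,11 \right)}\right)^{2} = \left(\left(\left(-38 - 47\right) - 31\right) + \left(-15 + 3 \cdot 11 + 30 \left(-5\right)\right)\right)^{2} = \left(\left(-85 - 31\right) - 132\right)^{2} = \left(-116 - 132\right)^{2} = \left(-248\right)^{2} = 61504$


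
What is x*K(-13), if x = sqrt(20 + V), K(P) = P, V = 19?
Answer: -13*sqrt(39) ≈ -81.185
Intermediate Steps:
x = sqrt(39) (x = sqrt(20 + 19) = sqrt(39) ≈ 6.2450)
x*K(-13) = sqrt(39)*(-13) = -13*sqrt(39)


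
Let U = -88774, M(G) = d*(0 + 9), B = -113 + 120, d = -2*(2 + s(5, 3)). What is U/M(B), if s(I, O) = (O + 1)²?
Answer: 44387/162 ≈ 273.99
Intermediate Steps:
s(I, O) = (1 + O)²
d = -36 (d = -2*(2 + (1 + 3)²) = -2*(2 + 4²) = -2*(2 + 16) = -2*18 = -36)
B = 7
M(G) = -324 (M(G) = -36*(0 + 9) = -36*9 = -324)
U/M(B) = -88774/(-324) = -88774*(-1/324) = 44387/162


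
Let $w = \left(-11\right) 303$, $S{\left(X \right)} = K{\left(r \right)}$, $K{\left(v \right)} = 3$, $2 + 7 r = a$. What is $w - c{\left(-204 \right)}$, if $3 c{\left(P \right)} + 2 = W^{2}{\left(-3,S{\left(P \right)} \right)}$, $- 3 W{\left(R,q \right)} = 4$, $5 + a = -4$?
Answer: $- \frac{89989}{27} \approx -3332.9$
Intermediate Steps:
$a = -9$ ($a = -5 - 4 = -9$)
$r = - \frac{11}{7}$ ($r = - \frac{2}{7} + \frac{1}{7} \left(-9\right) = - \frac{2}{7} - \frac{9}{7} = - \frac{11}{7} \approx -1.5714$)
$S{\left(X \right)} = 3$
$W{\left(R,q \right)} = - \frac{4}{3}$ ($W{\left(R,q \right)} = \left(- \frac{1}{3}\right) 4 = - \frac{4}{3}$)
$c{\left(P \right)} = - \frac{2}{27}$ ($c{\left(P \right)} = - \frac{2}{3} + \frac{\left(- \frac{4}{3}\right)^{2}}{3} = - \frac{2}{3} + \frac{1}{3} \cdot \frac{16}{9} = - \frac{2}{3} + \frac{16}{27} = - \frac{2}{27}$)
$w = -3333$
$w - c{\left(-204 \right)} = -3333 - - \frac{2}{27} = -3333 + \frac{2}{27} = - \frac{89989}{27}$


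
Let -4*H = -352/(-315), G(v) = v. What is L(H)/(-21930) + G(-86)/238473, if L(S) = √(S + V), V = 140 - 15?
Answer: -86/238473 - √1375045/2302650 ≈ -0.00086988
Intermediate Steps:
V = 125
H = -88/315 (H = -(-88)/(-315) = -(-88)*(-1)/315 = -¼*352/315 = -88/315 ≈ -0.27937)
L(S) = √(125 + S) (L(S) = √(S + 125) = √(125 + S))
L(H)/(-21930) + G(-86)/238473 = √(125 - 88/315)/(-21930) - 86/238473 = √(39287/315)*(-1/21930) - 86*1/238473 = (√1375045/105)*(-1/21930) - 86/238473 = -√1375045/2302650 - 86/238473 = -86/238473 - √1375045/2302650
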